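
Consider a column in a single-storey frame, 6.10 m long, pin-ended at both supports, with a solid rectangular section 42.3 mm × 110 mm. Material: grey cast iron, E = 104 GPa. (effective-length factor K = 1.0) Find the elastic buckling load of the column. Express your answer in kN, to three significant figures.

P_cr ≈ 19.1 kN

Buckling occurs about the weak axis: I_min = h·b³/12 with b = 42.3 mm (the shorter side).
I_min = 110×42.3³/12 = 6.938×10^5 mm⁴
I = 6.938×10^5 mm⁴ = 6.938×10^-7 m⁴
Effective length L_e = K·L = 1 × 6.10 = 6.100 m
P_cr = π²EI / L_e² = π² × 104×10⁹ × 6.938×10^-7 / 6.100² = 1.914×10^4 N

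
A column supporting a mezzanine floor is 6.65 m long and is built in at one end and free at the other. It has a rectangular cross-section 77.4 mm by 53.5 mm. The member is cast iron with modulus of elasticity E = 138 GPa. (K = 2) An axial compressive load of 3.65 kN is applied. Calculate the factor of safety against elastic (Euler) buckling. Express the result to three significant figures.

n ≈ 2.08

Buckling occurs about the weak axis: I_min = h·b³/12 with b = 53.5 mm (the shorter side).
I_min = 77.4×53.5³/12 = 9.877×10^5 mm⁴
I = 9.877×10^5 mm⁴ = 9.877×10^-7 m⁴
Effective length L_e = K·L = 2 × 6.65 = 13.30 m
P_cr = π²EI / L_e² = π² × 138×10⁹ × 9.877×10^-7 / 13.30² = 7.605×10^3 N
Factor of safety n = P_cr / P = 7.6050 / 3.65 = 2.08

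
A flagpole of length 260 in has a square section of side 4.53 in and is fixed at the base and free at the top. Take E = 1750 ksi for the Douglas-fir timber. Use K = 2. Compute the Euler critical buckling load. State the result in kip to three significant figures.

P_cr ≈ 2.24 kip

I = a⁴/12 = 4.53⁴/12 = 35.09 in⁴
Effective length L_e = K·L = 2 × 260 = 520.0 in
P_cr = π²EI / L_e² = π² × 1750×10³ × 35.09 / 520.0² = 2.242×10^3 lb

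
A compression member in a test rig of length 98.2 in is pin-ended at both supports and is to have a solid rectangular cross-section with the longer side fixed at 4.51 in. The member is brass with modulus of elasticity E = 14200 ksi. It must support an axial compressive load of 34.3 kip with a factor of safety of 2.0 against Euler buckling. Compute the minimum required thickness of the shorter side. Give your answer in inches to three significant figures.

b ≈ 2.32 in

Required P_cr = n·P = 2.0 × 34.3 = 68.60 kip
L_e = K·L = 1 × 98.2 = 98.20 in
Required I = P_cr·L_e²/(π²E) = 6.860×10^4 × 98.20² / (π² × 1.42×10^7) = 4.720 in⁴
Rectangle, weak axis: I_min = h·b³/12 with h = 4.51 in fixed  ⇒  b = (12I/h)^(1/3) = 2.32 in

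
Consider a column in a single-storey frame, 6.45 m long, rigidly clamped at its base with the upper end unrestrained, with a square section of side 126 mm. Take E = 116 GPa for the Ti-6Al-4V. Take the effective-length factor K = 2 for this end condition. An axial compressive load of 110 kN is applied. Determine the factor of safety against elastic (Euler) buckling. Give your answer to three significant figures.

I = a⁴/12 = 126⁴/12 = 2.100×10^7 mm⁴
I = 2.100×10^7 mm⁴ = 2.100×10^-5 m⁴
Effective length L_e = K·L = 2 × 6.45 = 12.90 m
P_cr = π²EI / L_e² = π² × 116×10⁹ × 2.100×10^-5 / 12.90² = 1.445×10^5 N
Factor of safety n = P_cr / P = 144.50 / 110 = 1.31

n ≈ 1.31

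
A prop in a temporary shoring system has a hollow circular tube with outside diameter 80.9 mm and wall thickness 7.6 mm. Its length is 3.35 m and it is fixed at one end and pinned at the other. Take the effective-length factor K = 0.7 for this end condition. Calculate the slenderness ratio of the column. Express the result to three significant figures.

Inner diameter d_i = 80.9 − 2×7.6 = 65.70 mm
I = π(d_o⁴ − d_i⁴)/64 = π(80.9⁴ − 65.70⁴)/64 = 1.188×10^6 mm⁴
A = 1.750×10^3 mm²;  r_min = √(I/A) = √(1.188×10^6/1.750×10^3) = 26.05 mm
L_e = K·L = 0.7 × 3.35 m = 2.345 m = 2345.0 mm
λ = L_e / r_min = 2345.0 / 26.05 = 90.0

λ ≈ 90.0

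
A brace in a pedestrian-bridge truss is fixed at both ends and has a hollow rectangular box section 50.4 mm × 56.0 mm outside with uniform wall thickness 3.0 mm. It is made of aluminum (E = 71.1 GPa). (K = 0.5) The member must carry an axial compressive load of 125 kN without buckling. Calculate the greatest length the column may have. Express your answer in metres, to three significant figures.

Inner dimensions: h_i = 56.0 − 2×3.0 = 50.00 mm, b_i = 50.4 − 2×3.0 = 44.40 mm
Weak-axis I_min = (h_o·b_o³ − h_i·b_i³)/12 with b_o = 50.4, b_i = 44.40 mm (shorter outer/inner sides).
I_min = (56.0×50.4³ − 50.00×44.40³)/12 = 2.327×10^5 mm⁴
I = 2.327×10^-7 m⁴
At the buckling limit P_cr = P = 1.250×10^5 N
From P_cr = π²EI/(K·L)²:  L = (1/K)·√(π²EI/P_cr) = (1/0.5)·√(π²×7.11×10^10×2.327×10^-7/1.250×10^5)
L = 2.29 m

L_max ≈ 2.29 m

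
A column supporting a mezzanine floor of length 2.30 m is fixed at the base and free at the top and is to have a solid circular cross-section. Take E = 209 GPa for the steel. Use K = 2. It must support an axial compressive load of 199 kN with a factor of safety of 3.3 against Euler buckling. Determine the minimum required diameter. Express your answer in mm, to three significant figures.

Required P_cr = n·P = 3.3 × 199 = 656.7 kN
L_e = K·L = 2 × 2.30 = 4.600 m
Required I = P_cr·L_e²/(π²E) = 6.567×10^5 × 4.600² / (π² × 2.09×10^11) = 6.737×10^-6 m⁴
I_req = 6.737×10^6 mm⁴
Solid circle: I = πd⁴/64  ⇒  d = (64I/π)^(1/4) = (64×6.737×10^6/π)^(1/4) = 108 mm

d ≈ 108 mm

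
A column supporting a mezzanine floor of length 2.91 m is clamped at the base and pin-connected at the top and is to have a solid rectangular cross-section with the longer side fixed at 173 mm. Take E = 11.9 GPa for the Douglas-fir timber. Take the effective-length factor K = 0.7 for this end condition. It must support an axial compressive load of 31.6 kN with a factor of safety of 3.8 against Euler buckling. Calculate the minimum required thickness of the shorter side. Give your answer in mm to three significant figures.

Required P_cr = n·P = 3.8 × 31.6 = 120.1 kN
L_e = K·L = 0.7 × 2.91 = 2.037 m
Required I = P_cr·L_e²/(π²E) = 1.201×10^5 × 2.037² / (π² × 1.19×10^10) = 4.242×10^-6 m⁴
I_req = 4.242×10^6 mm⁴
Rectangle, weak axis: I_min = h·b³/12 with h = 173 mm fixed  ⇒  b = (12I/h)^(1/3) = 66.5 mm

b ≈ 66.5 mm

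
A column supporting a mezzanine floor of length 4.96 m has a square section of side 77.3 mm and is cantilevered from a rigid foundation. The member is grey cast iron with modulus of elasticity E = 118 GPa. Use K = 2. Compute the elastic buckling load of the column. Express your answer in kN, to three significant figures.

I = a⁴/12 = 77.3⁴/12 = 2.975×10^6 mm⁴
I = 2.975×10^6 mm⁴ = 2.975×10^-6 m⁴
Effective length L_e = K·L = 2 × 4.96 = 9.920 m
P_cr = π²EI / L_e² = π² × 118×10⁹ × 2.975×10^-6 / 9.920² = 3.521×10^4 N

P_cr ≈ 35.2 kN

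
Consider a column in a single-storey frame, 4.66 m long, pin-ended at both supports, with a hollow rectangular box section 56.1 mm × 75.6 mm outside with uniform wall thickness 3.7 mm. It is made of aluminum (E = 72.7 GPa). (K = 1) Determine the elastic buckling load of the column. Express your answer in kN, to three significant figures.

Inner dimensions: h_i = 75.6 − 2×3.7 = 68.20 mm, b_i = 56.1 − 2×3.7 = 48.70 mm
Weak-axis I_min = (h_o·b_o³ − h_i·b_i³)/12 with b_o = 56.1, b_i = 48.70 mm (shorter outer/inner sides).
I_min = (75.6×56.1³ − 68.20×48.70³)/12 = 4.559×10^5 mm⁴
I = 4.559×10^5 mm⁴ = 4.559×10^-7 m⁴
Effective length L_e = K·L = 1 × 4.66 = 4.660 m
P_cr = π²EI / L_e² = π² × 72.7×10⁹ × 4.559×10^-7 / 4.660² = 1.506×10^4 N

P_cr ≈ 15.1 kN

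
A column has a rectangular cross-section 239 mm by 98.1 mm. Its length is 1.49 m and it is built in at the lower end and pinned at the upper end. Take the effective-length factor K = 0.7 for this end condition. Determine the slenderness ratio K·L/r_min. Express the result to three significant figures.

λ ≈ 36.8

Buckling occurs about the weak axis: I_min = h·b³/12 with b = 98.1 mm (the shorter side).
I_min = 239×98.1³/12 = 1.880×10^7 mm⁴
A = 2.345×10^4 mm²;  r_min = √(I/A) = √(1.880×10^7/2.345×10^4) = 28.32 mm
L_e = K·L = 0.7 × 1.49 m = 1.043 m = 1043.0 mm
λ = L_e / r_min = 1043.0 / 28.32 = 36.8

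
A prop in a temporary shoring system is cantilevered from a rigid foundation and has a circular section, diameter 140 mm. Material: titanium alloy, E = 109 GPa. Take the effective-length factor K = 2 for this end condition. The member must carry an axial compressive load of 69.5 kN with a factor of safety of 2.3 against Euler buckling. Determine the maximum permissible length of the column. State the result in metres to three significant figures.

L_max ≈ 5.63 m

I = πd⁴/64 = π×140⁴/64 = 1.886×10^7 mm⁴
I = 1.886×10^-5 m⁴
Required critical load P_cr = n·P = 2.3 × 69.5 = 159.8 kN = 1.599×10^5 N
From P_cr = π²EI/(K·L)²:  L = (1/K)·√(π²EI/P_cr) = (1/2)·√(π²×1.09×10^11×1.886×10^-5/1.599×10^5)
L = 5.63 m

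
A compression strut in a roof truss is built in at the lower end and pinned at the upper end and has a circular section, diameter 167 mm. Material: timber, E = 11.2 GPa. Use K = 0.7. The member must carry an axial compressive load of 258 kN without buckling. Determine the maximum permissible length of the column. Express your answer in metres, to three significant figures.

L_max ≈ 5.78 m

I = πd⁴/64 = π×167⁴/64 = 3.818×10^7 mm⁴
I = 3.818×10^-5 m⁴
At the buckling limit P_cr = P = 2.580×10^5 N
From P_cr = π²EI/(K·L)²:  L = (1/K)·√(π²EI/P_cr) = (1/0.7)·√(π²×1.12×10^10×3.818×10^-5/2.580×10^5)
L = 5.78 m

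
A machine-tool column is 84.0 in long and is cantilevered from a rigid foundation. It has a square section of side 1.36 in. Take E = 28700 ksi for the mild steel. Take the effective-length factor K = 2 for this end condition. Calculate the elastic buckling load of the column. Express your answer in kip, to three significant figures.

P_cr ≈ 2.86 kip

I = a⁴/12 = 1.36⁴/12 = 0.2851 in⁴
Effective length L_e = K·L = 2 × 84.0 = 168.0 in
P_cr = π²EI / L_e² = π² × 28700×10³ × 0.2851 / 168.0² = 2.861×10^3 lb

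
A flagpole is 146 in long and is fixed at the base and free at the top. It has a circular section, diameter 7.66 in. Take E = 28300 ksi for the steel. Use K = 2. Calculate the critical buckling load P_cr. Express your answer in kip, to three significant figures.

P_cr ≈ 554 kip

I = πd⁴/64 = π×7.66⁴/64 = 169.0 in⁴
Effective length L_e = K·L = 2 × 146 = 292.0 in
P_cr = π²EI / L_e² = π² × 28300×10³ × 169.0 / 292.0² = 5.536×10^5 lb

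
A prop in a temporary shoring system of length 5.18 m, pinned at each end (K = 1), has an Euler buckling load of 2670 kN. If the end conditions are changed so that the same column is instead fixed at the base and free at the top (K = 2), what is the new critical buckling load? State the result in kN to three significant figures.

P_cr ∝ 1/K², so P_cr,new = P_cr,old × (K_old/K_new)² = 2670 × (1/2)²
= 2670 × 0.2500 = 668 kN

P_cr ≈ 668 kN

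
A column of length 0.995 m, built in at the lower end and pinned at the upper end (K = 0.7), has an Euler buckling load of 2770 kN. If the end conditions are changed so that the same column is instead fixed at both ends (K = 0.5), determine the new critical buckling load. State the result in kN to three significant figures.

P_cr ∝ 1/K², so P_cr,new = P_cr,old × (K_old/K_new)² = 2770 × (0.7/0.5)²
= 2770 × 1.960 = 5430 kN

P_cr ≈ 5430 kN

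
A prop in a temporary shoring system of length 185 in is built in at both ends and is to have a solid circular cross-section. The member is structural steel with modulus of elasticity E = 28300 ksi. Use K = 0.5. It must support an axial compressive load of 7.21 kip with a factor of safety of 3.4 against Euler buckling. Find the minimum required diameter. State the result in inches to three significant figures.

Required P_cr = n·P = 3.4 × 7.21 = 24.51 kip
L_e = K·L = 0.5 × 185 = 92.50 in
Required I = P_cr·L_e²/(π²E) = 2.451×10^4 × 92.50² / (π² × 2.83×10^7) = 0.7510 in⁴
Solid circle: I = πd⁴/64  ⇒  d = (64I/π)^(1/4) = (64×0.7510/π)^(1/4) = 1.98 in

d ≈ 1.98 in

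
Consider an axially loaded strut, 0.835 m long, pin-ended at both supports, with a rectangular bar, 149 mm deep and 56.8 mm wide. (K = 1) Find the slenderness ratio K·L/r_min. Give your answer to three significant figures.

λ ≈ 50.9

For a rectangle r_min = b/√12 = 56.8/√12 = 16.40 mm
L_e = K·L = 1 × 0.835 m = 0.8350 m = 835.00 mm
λ = L_e / r_min = 835.00 / 16.40 = 50.9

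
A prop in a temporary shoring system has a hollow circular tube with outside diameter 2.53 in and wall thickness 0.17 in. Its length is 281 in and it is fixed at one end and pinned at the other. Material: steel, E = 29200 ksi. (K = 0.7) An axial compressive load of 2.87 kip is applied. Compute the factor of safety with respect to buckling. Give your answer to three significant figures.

Inner diameter d_i = 2.53 − 2×0.17 = 2.190 in
I = π(d_o⁴ − d_i⁴)/64 = π(2.53⁴ − 2.190⁴)/64 = 0.8820 in⁴
Effective length L_e = K·L = 0.7 × 281 = 196.7 in
P_cr = π²EI / L_e² = π² × 29200×10³ × 0.8820 / 196.7² = 6.570×10^3 lb
Factor of safety n = P_cr / P = 6.5700 / 2.87 = 2.29

n ≈ 2.29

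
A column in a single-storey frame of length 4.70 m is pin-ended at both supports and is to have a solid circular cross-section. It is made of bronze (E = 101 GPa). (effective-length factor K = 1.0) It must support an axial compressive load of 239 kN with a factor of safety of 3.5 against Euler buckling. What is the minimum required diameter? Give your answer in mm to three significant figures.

Required P_cr = n·P = 3.5 × 239 = 836.5 kN
L_e = K·L = 1 × 4.70 = 4.700 m
Required I = P_cr·L_e²/(π²E) = 8.365×10^5 × 4.700² / (π² × 1.01×10^11) = 1.854×10^-5 m⁴
I_req = 1.854×10^7 mm⁴
Solid circle: I = πd⁴/64  ⇒  d = (64I/π)^(1/4) = (64×1.854×10^7/π)^(1/4) = 139 mm

d ≈ 139 mm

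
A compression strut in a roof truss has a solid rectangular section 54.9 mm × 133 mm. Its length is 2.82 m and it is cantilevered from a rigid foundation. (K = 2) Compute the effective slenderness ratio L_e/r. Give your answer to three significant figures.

For a rectangle r_min = b/√12 = 54.9/√12 = 15.85 mm
L_e = K·L = 2 × 2.82 m = 5.640 m = 5640.0 mm
λ = L_e / r_min = 5640.0 / 15.85 = 356

λ ≈ 356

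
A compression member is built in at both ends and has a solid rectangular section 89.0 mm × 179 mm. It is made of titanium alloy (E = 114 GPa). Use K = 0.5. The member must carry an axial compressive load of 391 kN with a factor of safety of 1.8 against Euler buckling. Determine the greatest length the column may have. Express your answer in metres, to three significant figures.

L_max ≈ 8.20 m

Buckling occurs about the weak axis: I_min = h·b³/12 with b = 89.0 mm (the shorter side).
I_min = 179×89.0³/12 = 1.052×10^7 mm⁴
I = 1.052×10^-5 m⁴
Required critical load P_cr = n·P = 1.8 × 391 = 703.8 kN = 7.038×10^5 N
From P_cr = π²EI/(K·L)²:  L = (1/K)·√(π²EI/P_cr) = (1/0.5)·√(π²×1.14×10^11×1.052×10^-5/7.038×10^5)
L = 8.20 m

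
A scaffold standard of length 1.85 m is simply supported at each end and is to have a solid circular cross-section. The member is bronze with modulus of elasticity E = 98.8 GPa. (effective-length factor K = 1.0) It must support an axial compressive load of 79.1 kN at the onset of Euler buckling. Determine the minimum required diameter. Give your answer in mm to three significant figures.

d ≈ 48.8 mm

L_e = K·L = 1 × 1.85 = 1.850 m
Required I = P_cr·L_e²/(π²E) = 7.910×10^4 × 1.850² / (π² × 9.88×10^10) = 2.776×10^-7 m⁴
I_req = 2.776×10^5 mm⁴
Solid circle: I = πd⁴/64  ⇒  d = (64I/π)^(1/4) = (64×2.776×10^5/π)^(1/4) = 48.8 mm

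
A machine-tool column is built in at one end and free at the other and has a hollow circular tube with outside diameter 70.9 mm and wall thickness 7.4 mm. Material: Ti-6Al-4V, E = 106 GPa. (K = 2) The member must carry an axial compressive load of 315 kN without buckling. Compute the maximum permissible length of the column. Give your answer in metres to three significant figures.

Inner diameter d_i = 70.9 − 2×7.4 = 56.10 mm
I = π(d_o⁴ − d_i⁴)/64 = π(70.9⁴ − 56.10⁴)/64 = 7.542×10^5 mm⁴
I = 7.542×10^-7 m⁴
At the buckling limit P_cr = P = 3.150×10^5 N
From P_cr = π²EI/(K·L)²:  L = (1/K)·√(π²EI/P_cr) = (1/2)·√(π²×1.06×10^11×7.542×10^-7/3.150×10^5)
L = 0.791 m

L_max ≈ 0.791 m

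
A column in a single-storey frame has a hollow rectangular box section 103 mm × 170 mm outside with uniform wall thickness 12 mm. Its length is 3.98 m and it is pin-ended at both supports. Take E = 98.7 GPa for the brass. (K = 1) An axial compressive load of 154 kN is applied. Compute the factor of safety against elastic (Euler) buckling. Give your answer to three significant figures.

Inner dimensions: h_i = 170 − 2×12 = 146.0 mm, b_i = 103 − 2×12 = 79.00 mm
Weak-axis I_min = (h_o·b_o³ − h_i·b_i³)/12 with b_o = 103, b_i = 79.00 mm (shorter outer/inner sides).
I_min = (170×103³ − 146.0×79.00³)/12 = 9.482×10^6 mm⁴
I = 9.482×10^6 mm⁴ = 9.482×10^-6 m⁴
Effective length L_e = K·L = 1 × 3.98 = 3.980 m
P_cr = π²EI / L_e² = π² × 98.7×10⁹ × 9.482×10^-6 / 3.980² = 5.831×10^5 N
Factor of safety n = P_cr / P = 583.09 / 154 = 3.79

n ≈ 3.79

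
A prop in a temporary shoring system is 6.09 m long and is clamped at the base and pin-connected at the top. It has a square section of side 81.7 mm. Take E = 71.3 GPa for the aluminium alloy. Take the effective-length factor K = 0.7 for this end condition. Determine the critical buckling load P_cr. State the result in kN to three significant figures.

P_cr ≈ 144 kN

I = a⁴/12 = 81.7⁴/12 = 3.713×10^6 mm⁴
I = 3.713×10^6 mm⁴ = 3.713×10^-6 m⁴
Effective length L_e = K·L = 0.7 × 6.09 = 4.263 m
P_cr = π²EI / L_e² = π² × 71.3×10⁹ × 3.713×10^-6 / 4.263² = 1.438×10^5 N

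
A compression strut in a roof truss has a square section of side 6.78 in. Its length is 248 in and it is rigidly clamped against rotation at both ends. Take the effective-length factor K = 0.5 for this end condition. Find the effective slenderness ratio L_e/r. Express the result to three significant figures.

λ ≈ 63.4

I = a⁴/12 = 6.78⁴/12 = 176.1 in⁴
A = 45.97 in²;  r_min = √(I/A) = √(176.1/45.97) = 1.957 in
L_e = K·L = 0.5 × 248 = 124.0 in
λ = L_e / r_min = 124.00 / 1.957 = 63.4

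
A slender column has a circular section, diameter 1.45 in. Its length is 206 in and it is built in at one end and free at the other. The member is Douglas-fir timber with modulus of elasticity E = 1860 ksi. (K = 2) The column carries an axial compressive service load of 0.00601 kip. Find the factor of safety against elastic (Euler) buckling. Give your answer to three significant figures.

I = πd⁴/64 = π×1.45⁴/64 = 0.2170 in⁴
Effective length L_e = K·L = 2 × 206 = 412.0 in
P_cr = π²EI / L_e² = π² × 1860×10³ × 0.2170 / 412.0² = 23.47 lb
Factor of safety n = P_cr / P = 0.023467 / 0.00601 = 3.90

n ≈ 3.90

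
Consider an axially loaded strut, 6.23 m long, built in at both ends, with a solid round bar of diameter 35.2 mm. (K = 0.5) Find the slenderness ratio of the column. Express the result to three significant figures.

λ ≈ 354

For a solid circle r = d/4 = 35.2/4 = 8.800 mm
L_e = K·L = 0.5 × 6.23 m = 3.115 m = 3115.0 mm
λ = L_e / r_min = 3115.0 / 8.800 = 354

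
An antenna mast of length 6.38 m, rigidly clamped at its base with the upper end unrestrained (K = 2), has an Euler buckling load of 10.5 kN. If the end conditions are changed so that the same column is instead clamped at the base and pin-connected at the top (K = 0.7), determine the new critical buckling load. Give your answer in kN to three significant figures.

P_cr ≈ 85.7 kN

P_cr ∝ 1/K², so P_cr,new = P_cr,old × (K_old/K_new)² = 10.5 × (2/0.7)²
= 10.5 × 8.163 = 85.7 kN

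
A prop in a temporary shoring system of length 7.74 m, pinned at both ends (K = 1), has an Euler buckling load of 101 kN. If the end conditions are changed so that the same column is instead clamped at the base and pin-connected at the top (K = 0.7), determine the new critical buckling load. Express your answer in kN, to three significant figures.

P_cr ∝ 1/K², so P_cr,new = P_cr,old × (K_old/K_new)² = 101 × (1/0.7)²
= 101 × 2.041 = 206 kN

P_cr ≈ 206 kN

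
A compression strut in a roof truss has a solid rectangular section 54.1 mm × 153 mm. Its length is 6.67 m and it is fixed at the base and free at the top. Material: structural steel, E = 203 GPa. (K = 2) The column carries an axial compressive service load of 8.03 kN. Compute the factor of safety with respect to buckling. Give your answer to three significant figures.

Buckling occurs about the weak axis: I_min = h·b³/12 with b = 54.1 mm (the shorter side).
I_min = 153×54.1³/12 = 2.019×10^6 mm⁴
I = 2.019×10^6 mm⁴ = 2.019×10^-6 m⁴
Effective length L_e = K·L = 2 × 6.67 = 13.34 m
P_cr = π²EI / L_e² = π² × 203×10⁹ × 2.019×10^-6 / 13.34² = 2.273×10^4 N
Factor of safety n = P_cr / P = 22.729 / 8.03 = 2.83

n ≈ 2.83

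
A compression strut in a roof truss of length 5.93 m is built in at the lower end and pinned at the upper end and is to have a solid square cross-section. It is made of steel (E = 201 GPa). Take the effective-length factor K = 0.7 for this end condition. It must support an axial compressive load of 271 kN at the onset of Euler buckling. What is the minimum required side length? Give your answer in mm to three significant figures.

L_e = K·L = 0.7 × 5.93 = 4.151 m
Required I = P_cr·L_e²/(π²E) = 2.710×10^5 × 4.151² / (π² × 2.01×10^11) = 2.354×10^-6 m⁴
I_req = 2.354×10^6 mm⁴
Solid square: I = a⁴/12  ⇒  a = (12I)^(1/4) = (12×2.354×10^6)^(1/4) = 72.9 mm

a ≈ 72.9 mm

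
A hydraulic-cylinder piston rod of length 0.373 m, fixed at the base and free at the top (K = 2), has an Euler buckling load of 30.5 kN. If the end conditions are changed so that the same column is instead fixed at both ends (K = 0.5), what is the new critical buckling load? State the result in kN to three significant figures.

P_cr ∝ 1/K², so P_cr,new = P_cr,old × (K_old/K_new)² = 30.5 × (2/0.5)²
= 30.5 × 16.00 = 488 kN

P_cr ≈ 488 kN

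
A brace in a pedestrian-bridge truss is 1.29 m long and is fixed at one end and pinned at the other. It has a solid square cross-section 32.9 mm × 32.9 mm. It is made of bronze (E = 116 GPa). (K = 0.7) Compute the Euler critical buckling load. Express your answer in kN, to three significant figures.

P_cr ≈ 137 kN

I = a⁴/12 = 32.9⁴/12 = 9.763×10^4 mm⁴
I = 9.763×10^4 mm⁴ = 9.763×10^-8 m⁴
Effective length L_e = K·L = 0.7 × 1.29 = 0.9030 m
P_cr = π²EI / L_e² = π² × 116×10⁹ × 9.763×10^-8 / 0.9030² = 1.371×10^5 N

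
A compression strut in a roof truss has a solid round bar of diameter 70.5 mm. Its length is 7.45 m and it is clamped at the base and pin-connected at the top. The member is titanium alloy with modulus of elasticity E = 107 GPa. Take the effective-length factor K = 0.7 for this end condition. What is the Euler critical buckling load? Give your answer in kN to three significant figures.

P_cr ≈ 47.1 kN

I = πd⁴/64 = π×70.5⁴/64 = 1.213×10^6 mm⁴
I = 1.213×10^6 mm⁴ = 1.213×10^-6 m⁴
Effective length L_e = K·L = 0.7 × 7.45 = 5.215 m
P_cr = π²EI / L_e² = π² × 107×10⁹ × 1.213×10^-6 / 5.215² = 4.709×10^4 N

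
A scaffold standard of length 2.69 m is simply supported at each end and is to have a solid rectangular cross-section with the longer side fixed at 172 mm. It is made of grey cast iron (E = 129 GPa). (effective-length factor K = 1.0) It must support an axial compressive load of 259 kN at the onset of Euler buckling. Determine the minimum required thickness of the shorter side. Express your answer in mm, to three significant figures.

b ≈ 46.8 mm

L_e = K·L = 1 × 2.69 = 2.690 m
Required I = P_cr·L_e²/(π²E) = 2.590×10^5 × 2.690² / (π² × 1.29×10^11) = 1.472×10^-6 m⁴
I_req = 1.472×10^6 mm⁴
Rectangle, weak axis: I_min = h·b³/12 with h = 172 mm fixed  ⇒  b = (12I/h)^(1/3) = 46.8 mm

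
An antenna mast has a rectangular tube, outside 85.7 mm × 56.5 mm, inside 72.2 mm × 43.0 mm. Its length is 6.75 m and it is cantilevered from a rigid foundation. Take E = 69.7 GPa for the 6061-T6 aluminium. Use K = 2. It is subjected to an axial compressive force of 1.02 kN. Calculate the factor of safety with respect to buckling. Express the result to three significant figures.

n ≈ 3.00

Weak-axis I_min = (h_o·b_o³ − h_i·b_i³)/12 with b_o = 56.5, b_i = 43.00 mm (shorter outer/inner sides).
I_min = (85.7×56.5³ − 72.20×43.00³)/12 = 8.097×10^5 mm⁴
I = 8.097×10^5 mm⁴ = 8.097×10^-7 m⁴
Effective length L_e = K·L = 2 × 6.75 = 13.50 m
P_cr = π²EI / L_e² = π² × 69.7×10⁹ × 8.097×10^-7 / 13.50² = 3.056×10^3 N
Factor of safety n = P_cr / P = 3.0563 / 1.02 = 3.00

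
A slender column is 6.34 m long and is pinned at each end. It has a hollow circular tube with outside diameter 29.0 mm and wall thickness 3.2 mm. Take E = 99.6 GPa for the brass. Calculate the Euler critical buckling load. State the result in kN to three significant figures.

P_cr ≈ 0.536 kN

Inner diameter d_i = 29.0 − 2×3.2 = 22.60 mm
I = π(d_o⁴ − d_i⁴)/64 = π(29.0⁴ − 22.60⁴)/64 = 2.191×10^4 mm⁴
I = 2.191×10^4 mm⁴ = 2.191×10^-8 m⁴
Effective length L_e = K·L = 1 × 6.34 = 6.340 m
P_cr = π²EI / L_e² = π² × 99.6×10⁹ × 2.191×10^-8 / 6.340² = 535.9 N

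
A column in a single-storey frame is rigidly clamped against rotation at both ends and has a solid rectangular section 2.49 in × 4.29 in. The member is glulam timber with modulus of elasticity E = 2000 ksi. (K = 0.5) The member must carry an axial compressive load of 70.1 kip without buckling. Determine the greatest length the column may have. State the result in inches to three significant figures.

Buckling occurs about the weak axis: I_min = h·b³/12 with b = 2.49 in (the shorter side).
I_min = 4.29×2.49³/12 = 5.519 in⁴
At the buckling limit P_cr = P = 7.010×10^4 lb
From P_cr = π²EI/(K·L)²:  L = (1/K)·√(π²EI/P_cr) = (1/0.5)·√(π²×2.00×10^6×5.519/7.010×10^4)
L = 78.8 in

L_max ≈ 78.8 in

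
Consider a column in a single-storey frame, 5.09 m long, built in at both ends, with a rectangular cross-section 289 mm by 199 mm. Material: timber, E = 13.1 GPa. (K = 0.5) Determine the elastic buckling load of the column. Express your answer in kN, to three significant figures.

P_cr ≈ 3790 kN

Buckling occurs about the weak axis: I_min = h·b³/12 with b = 199 mm (the shorter side).
I_min = 289×199³/12 = 1.898×10^8 mm⁴
I = 1.898×10^8 mm⁴ = 1.898×10^-4 m⁴
Effective length L_e = K·L = 0.5 × 5.09 = 2.545 m
P_cr = π²EI / L_e² = π² × 13.1×10⁹ × 1.898×10^-4 / 2.545² = 3.789×10^6 N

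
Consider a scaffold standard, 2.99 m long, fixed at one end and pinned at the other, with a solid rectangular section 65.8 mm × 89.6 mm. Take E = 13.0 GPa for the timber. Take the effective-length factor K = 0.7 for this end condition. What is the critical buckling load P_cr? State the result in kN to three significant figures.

P_cr ≈ 62.3 kN

Buckling occurs about the weak axis: I_min = h·b³/12 with b = 65.8 mm (the shorter side).
I_min = 89.6×65.8³/12 = 2.127×10^6 mm⁴
I = 2.127×10^6 mm⁴ = 2.127×10^-6 m⁴
Effective length L_e = K·L = 0.7 × 2.99 = 2.093 m
P_cr = π²EI / L_e² = π² × 13.0×10⁹ × 2.127×10^-6 / 2.093² = 6.230×10^4 N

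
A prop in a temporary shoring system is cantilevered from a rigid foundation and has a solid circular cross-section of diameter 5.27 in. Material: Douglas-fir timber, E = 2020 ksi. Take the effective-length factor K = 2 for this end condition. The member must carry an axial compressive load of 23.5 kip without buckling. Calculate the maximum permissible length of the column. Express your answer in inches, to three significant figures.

I = πd⁴/64 = π×5.27⁴/64 = 37.86 in⁴
At the buckling limit P_cr = P = 2.350×10^4 lb
From P_cr = π²EI/(K·L)²:  L = (1/K)·√(π²EI/P_cr) = (1/2)·√(π²×2.02×10^6×37.86/2.350×10^4)
L = 89.6 in

L_max ≈ 89.6 in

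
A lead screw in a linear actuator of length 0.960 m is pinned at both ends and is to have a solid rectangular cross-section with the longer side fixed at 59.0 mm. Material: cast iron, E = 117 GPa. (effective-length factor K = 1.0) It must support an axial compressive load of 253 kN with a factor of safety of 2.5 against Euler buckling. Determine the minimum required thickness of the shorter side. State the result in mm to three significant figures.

b ≈ 46.8 mm

Required P_cr = n·P = 2.5 × 253 = 632.5 kN
L_e = K·L = 1 × 0.960 = 0.9600 m
Required I = P_cr·L_e²/(π²E) = 6.325×10^5 × 0.9600² / (π² × 1.17×10^11) = 5.048×10^-7 m⁴
I_req = 5.048×10^5 mm⁴
Rectangle, weak axis: I_min = h·b³/12 with h = 59.0 mm fixed  ⇒  b = (12I/h)^(1/3) = 46.8 mm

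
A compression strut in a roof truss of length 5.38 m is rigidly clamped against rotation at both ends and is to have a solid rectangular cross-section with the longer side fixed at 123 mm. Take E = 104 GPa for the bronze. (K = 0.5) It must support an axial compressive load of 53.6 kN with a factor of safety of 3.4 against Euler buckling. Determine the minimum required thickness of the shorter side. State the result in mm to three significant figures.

b ≈ 50.0 mm

Required P_cr = n·P = 3.4 × 53.6 = 182.2 kN
L_e = K·L = 0.5 × 5.38 = 2.690 m
Required I = P_cr·L_e²/(π²E) = 1.822×10^5 × 2.690² / (π² × 1.04×10^11) = 1.285×10^-6 m⁴
I_req = 1.285×10^6 mm⁴
Rectangle, weak axis: I_min = h·b³/12 with h = 123 mm fixed  ⇒  b = (12I/h)^(1/3) = 50.0 mm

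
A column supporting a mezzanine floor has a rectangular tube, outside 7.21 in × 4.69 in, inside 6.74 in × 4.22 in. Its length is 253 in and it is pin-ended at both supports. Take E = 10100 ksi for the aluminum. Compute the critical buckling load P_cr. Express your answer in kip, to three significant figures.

P_cr ≈ 30.8 kip

Weak-axis I_min = (h_o·b_o³ − h_i·b_i³)/12 with b_o = 4.69, b_i = 4.220 in (shorter outer/inner sides).
I_min = (7.21×4.69³ − 6.740×4.220³)/12 = 19.77 in⁴
Effective length L_e = K·L = 1 × 253 = 253.0 in
P_cr = π²EI / L_e² = π² × 10100×10³ × 19.77 / 253.0² = 3.079×10^4 lb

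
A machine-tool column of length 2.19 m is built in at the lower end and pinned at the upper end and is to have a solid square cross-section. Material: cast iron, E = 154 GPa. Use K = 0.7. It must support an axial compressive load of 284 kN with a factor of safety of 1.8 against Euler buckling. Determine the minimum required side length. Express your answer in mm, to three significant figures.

Required P_cr = n·P = 1.8 × 284 = 511.2 kN
L_e = K·L = 0.7 × 2.19 = 1.533 m
Required I = P_cr·L_e²/(π²E) = 5.112×10^5 × 1.533² / (π² × 1.54×10^11) = 7.904×10^-7 m⁴
I_req = 7.904×10^5 mm⁴
Solid square: I = a⁴/12  ⇒  a = (12I)^(1/4) = (12×7.904×10^5)^(1/4) = 55.5 mm

a ≈ 55.5 mm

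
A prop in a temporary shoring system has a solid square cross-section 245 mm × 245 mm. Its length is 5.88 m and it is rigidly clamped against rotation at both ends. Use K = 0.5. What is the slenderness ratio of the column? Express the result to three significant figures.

λ ≈ 41.6

For a square r = a/√12 = 245/√12 = 70.73 mm
L_e = K·L = 0.5 × 5.88 m = 2.940 m = 2940.0 mm
λ = L_e / r_min = 2940.0 / 70.73 = 41.6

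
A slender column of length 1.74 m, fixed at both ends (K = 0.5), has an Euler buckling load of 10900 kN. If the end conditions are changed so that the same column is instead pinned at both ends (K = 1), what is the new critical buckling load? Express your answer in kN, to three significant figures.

P_cr ≈ 2720 kN

P_cr ∝ 1/K², so P_cr,new = P_cr,old × (K_old/K_new)² = 10900 × (0.5/1)²
= 10900 × 0.2500 = 2720 kN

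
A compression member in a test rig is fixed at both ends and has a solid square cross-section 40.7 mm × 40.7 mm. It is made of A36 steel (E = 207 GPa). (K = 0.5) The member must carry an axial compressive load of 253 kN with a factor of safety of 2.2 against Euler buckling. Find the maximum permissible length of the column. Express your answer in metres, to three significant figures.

L_max ≈ 1.83 m

I = a⁴/12 = 40.7⁴/12 = 2.287×10^5 mm⁴
I = 2.287×10^-7 m⁴
Required critical load P_cr = n·P = 2.2 × 253 = 556.6 kN = 5.566×10^5 N
From P_cr = π²EI/(K·L)²:  L = (1/K)·√(π²EI/P_cr) = (1/0.5)·√(π²×2.07×10^11×2.287×10^-7/5.566×10^5)
L = 1.83 m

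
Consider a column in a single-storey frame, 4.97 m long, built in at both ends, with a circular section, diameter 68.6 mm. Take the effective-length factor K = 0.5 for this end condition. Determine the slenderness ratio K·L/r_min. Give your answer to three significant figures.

I = πd⁴/64 = π×68.6⁴/64 = 1.087×10^6 mm⁴
A = 3.696×10^3 mm²;  r_min = √(I/A) = √(1.087×10^6/3.696×10^3) = 17.15 mm
L_e = K·L = 0.5 × 4.97 m = 2.485 m = 2485.0 mm
λ = L_e / r_min = 2485.0 / 17.15 = 145

λ ≈ 145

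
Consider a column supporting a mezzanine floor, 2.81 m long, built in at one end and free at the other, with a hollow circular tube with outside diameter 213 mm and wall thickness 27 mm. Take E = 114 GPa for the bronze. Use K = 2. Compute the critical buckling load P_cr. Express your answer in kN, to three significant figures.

P_cr ≈ 2480 kN

Inner diameter d_i = 213 − 2×27 = 159.0 mm
I = π(d_o⁴ − d_i⁴)/64 = π(213⁴ − 159.0⁴)/64 = 6.967×10^7 mm⁴
I = 6.967×10^7 mm⁴ = 6.967×10^-5 m⁴
Effective length L_e = K·L = 2 × 2.81 = 5.620 m
P_cr = π²EI / L_e² = π² × 114×10⁹ × 6.967×10^-5 / 5.620² = 2.482×10^6 N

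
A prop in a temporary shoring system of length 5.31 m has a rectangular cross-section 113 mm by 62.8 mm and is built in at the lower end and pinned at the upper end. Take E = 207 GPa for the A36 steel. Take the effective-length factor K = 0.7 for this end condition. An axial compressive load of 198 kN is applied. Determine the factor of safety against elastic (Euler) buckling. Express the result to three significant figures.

n ≈ 1.74

Buckling occurs about the weak axis: I_min = h·b³/12 with b = 62.8 mm (the shorter side).
I_min = 113×62.8³/12 = 2.332×10^6 mm⁴
I = 2.332×10^6 mm⁴ = 2.332×10^-6 m⁴
Effective length L_e = K·L = 0.7 × 5.31 = 3.717 m
P_cr = π²EI / L_e² = π² × 207×10⁹ × 2.332×10^-6 / 3.717² = 3.449×10^5 N
Factor of safety n = P_cr / P = 344.87 / 198 = 1.74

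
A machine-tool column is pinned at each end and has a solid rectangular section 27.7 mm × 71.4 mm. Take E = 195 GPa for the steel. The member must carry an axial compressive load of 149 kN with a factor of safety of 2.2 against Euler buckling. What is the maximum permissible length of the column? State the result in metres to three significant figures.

Buckling occurs about the weak axis: I_min = h·b³/12 with b = 27.7 mm (the shorter side).
I_min = 71.4×27.7³/12 = 1.265×10^5 mm⁴
I = 1.265×10^-7 m⁴
Required critical load P_cr = n·P = 2.2 × 149 = 327.8 kN = 3.278×10^5 N
From P_cr = π²EI/(K·L)²:  L = (1/K)·√(π²EI/P_cr) = (1/1)·√(π²×1.95×10^11×1.265×10^-7/3.278×10^5)
L = 0.862 m

L_max ≈ 0.862 m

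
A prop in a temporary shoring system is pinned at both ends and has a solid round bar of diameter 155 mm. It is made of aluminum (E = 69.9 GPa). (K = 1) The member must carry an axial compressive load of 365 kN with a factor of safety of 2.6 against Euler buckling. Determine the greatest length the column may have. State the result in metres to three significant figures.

I = πd⁴/64 = π×155⁴/64 = 2.833×10^7 mm⁴
I = 2.833×10^-5 m⁴
Required critical load P_cr = n·P = 2.6 × 365 = 949.0 kN = 9.490×10^5 N
From P_cr = π²EI/(K·L)²:  L = (1/K)·√(π²EI/P_cr) = (1/1)·√(π²×6.99×10^10×2.833×10^-5/9.490×10^5)
L = 4.54 m

L_max ≈ 4.54 m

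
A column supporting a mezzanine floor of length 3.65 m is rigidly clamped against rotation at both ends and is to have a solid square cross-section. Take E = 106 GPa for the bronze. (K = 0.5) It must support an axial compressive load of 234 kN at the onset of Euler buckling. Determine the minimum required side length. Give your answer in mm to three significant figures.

a ≈ 54.7 mm

L_e = K·L = 0.5 × 3.65 = 1.825 m
Required I = P_cr·L_e²/(π²E) = 2.340×10^5 × 1.825² / (π² × 1.06×10^11) = 7.450×10^-7 m⁴
I_req = 7.450×10^5 mm⁴
Solid square: I = a⁴/12  ⇒  a = (12I)^(1/4) = (12×7.450×10^5)^(1/4) = 54.7 mm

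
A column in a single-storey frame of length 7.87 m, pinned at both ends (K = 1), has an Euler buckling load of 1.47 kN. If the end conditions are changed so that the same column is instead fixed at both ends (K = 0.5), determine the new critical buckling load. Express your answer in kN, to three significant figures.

P_cr ∝ 1/K², so P_cr,new = P_cr,old × (K_old/K_new)² = 1.47 × (1/0.5)²
= 1.47 × 4.000 = 5.88 kN

P_cr ≈ 5.88 kN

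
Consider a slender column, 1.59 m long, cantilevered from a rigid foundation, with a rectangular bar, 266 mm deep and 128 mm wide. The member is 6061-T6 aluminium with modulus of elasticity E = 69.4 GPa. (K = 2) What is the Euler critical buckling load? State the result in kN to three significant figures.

P_cr ≈ 3150 kN

Buckling occurs about the weak axis: I_min = h·b³/12 with b = 128 mm (the shorter side).
I_min = 266×128³/12 = 4.649×10^7 mm⁴
I = 4.649×10^7 mm⁴ = 4.649×10^-5 m⁴
Effective length L_e = K·L = 2 × 1.59 = 3.180 m
P_cr = π²EI / L_e² = π² × 69.4×10⁹ × 4.649×10^-5 / 3.180² = 3.149×10^6 N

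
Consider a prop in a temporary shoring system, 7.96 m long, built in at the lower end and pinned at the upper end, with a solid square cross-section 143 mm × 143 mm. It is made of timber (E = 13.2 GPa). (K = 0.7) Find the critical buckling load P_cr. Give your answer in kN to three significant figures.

P_cr ≈ 146 kN

I = a⁴/12 = 143⁴/12 = 3.485×10^7 mm⁴
I = 3.485×10^7 mm⁴ = 3.485×10^-5 m⁴
Effective length L_e = K·L = 0.7 × 7.96 = 5.572 m
P_cr = π²EI / L_e² = π² × 13.2×10⁹ × 3.485×10^-5 / 5.572² = 1.462×10^5 N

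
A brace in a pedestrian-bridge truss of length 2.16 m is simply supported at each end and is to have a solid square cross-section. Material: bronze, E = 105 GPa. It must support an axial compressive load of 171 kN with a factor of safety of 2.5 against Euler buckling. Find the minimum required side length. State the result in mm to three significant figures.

a ≈ 69.3 mm

Required P_cr = n·P = 2.5 × 171 = 427.5 kN
L_e = K·L = 1 × 2.16 = 2.160 m
Required I = P_cr·L_e²/(π²E) = 4.275×10^5 × 2.160² / (π² × 1.05×10^11) = 1.925×10^-6 m⁴
I_req = 1.925×10^6 mm⁴
Solid square: I = a⁴/12  ⇒  a = (12I)^(1/4) = (12×1.925×10^6)^(1/4) = 69.3 mm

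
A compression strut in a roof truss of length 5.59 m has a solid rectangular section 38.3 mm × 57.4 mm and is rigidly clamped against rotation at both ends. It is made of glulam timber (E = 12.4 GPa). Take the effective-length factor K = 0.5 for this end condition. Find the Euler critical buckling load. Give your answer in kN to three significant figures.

Buckling occurs about the weak axis: I_min = h·b³/12 with b = 38.3 mm (the shorter side).
I_min = 57.4×38.3³/12 = 2.687×10^5 mm⁴
I = 2.687×10^5 mm⁴ = 2.687×10^-7 m⁴
Effective length L_e = K·L = 0.5 × 5.59 = 2.795 m
P_cr = π²EI / L_e² = π² × 12.4×10⁹ × 2.687×10^-7 / 2.795² = 4.210×10^3 N

P_cr ≈ 4.21 kN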